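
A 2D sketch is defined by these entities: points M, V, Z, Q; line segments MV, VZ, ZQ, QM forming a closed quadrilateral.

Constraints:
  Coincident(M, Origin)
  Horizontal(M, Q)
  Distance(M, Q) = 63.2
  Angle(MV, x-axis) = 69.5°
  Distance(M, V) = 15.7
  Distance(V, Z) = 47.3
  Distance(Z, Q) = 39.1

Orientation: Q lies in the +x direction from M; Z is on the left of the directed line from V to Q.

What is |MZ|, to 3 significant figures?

59.8

Checks: |VZ| = 47.30 ✓; |ZQ| = 39.10 ✓.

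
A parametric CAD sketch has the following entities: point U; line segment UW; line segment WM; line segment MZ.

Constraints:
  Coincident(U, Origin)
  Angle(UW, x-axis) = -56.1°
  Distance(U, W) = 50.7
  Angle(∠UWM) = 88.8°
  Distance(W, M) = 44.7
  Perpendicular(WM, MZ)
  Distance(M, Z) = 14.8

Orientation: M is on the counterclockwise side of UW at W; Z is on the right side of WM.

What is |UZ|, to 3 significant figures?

78.7

U is at the origin; UW runs at -56.1° with length 50.7, so W = 50.7·(cos -56.1°, sin -56.1°) = (28.3, -42.1). ∠UWM = 88.8°, so WM runs at -56.1° + (180° − 88.8°) = 35.1° from the x-axis; with |WM| = 44.7, M = W + 44.7·(cos 35.1°, sin 35.1°) = (64.8, -16.4). WM ⟂ MZ; with |MZ| = 14.8 on the right of WM, Z = M + 14.8·(0.575, -0.818) = (73.4, -28.5). Then |UZ| = |Z − U| = 78.7.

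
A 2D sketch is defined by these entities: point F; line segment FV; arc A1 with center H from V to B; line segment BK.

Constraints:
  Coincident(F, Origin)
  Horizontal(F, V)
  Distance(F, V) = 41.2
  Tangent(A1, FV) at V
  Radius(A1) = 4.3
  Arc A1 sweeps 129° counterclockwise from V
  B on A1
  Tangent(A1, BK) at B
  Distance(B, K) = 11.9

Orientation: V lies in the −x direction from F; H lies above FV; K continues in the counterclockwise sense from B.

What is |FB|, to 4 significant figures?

38.50

F is at the origin; F and V share the same y with |FV| = 41.2 and V on the −x side, so V = (-41.20, 0.000). Since A1 is tangent to FV there, HV ⟂ FV, so H = V + (0, 4.3) = (-41.20, 4.300). On A1, V sits at bearing -90° from H; a 129° counterclockwise sweep puts B at bearing 39°, so B = H + 4.3·(cos 39°, sin 39°) = (-37.86, 7.006). Then |FB| = |B − F| = 38.50.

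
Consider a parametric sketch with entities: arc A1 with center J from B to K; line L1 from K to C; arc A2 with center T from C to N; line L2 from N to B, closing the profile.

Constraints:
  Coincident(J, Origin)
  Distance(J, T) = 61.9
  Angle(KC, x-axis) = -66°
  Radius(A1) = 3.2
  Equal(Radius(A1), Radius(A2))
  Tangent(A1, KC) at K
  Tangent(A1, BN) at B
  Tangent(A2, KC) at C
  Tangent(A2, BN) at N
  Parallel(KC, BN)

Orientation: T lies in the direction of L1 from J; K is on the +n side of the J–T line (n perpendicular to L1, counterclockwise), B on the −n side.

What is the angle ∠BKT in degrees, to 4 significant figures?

87.04°

The slot axis is L1's direction at -66.0°, so u = (cos -66.0°, sin -66.0°) = (0.4067, -0.9135) and n = (−sin -66.0°, cos -66.0°) = (0.9135, 0.4067). J is at the origin and T lies 61.9 along u from J, so T = 61.9·u = (25.18, -56.55). Tangency of A1 to both parallel lines with radius 3.2 puts K and B at J ± 3.2·n: K = (2.923, 1.302), B = (-2.923, -1.302). Then cos ∠BKT = KB·KT / (|KB||KT|), giving 87.04°.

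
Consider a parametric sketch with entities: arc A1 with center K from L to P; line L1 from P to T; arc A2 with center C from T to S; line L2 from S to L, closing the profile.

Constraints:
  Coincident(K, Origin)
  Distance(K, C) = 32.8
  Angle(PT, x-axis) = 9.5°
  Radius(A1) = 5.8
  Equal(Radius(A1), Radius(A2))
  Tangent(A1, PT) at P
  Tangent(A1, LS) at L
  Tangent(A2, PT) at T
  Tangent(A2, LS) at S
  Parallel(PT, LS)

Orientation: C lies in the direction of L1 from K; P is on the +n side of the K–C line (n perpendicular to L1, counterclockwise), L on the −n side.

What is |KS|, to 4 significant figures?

33.31

The slot axis is L1's direction at 9.5°, so u = (cos 9.5°, sin 9.5°) = (0.9863, 0.1650) and n = (−sin 9.5°, cos 9.5°) = (-0.1650, 0.9863). K is at the origin and C lies 32.8 along u from K, so C = 32.8·u = (32.35, 5.414). Tangency of A1 to both parallel lines with radius 5.8 puts P and L at K ± 5.8·n: P = (-0.9573, 5.720), L = (0.9573, -5.720). Equal radii place T and S the same way about C: T = C + 5.8·n = (31.39, 11.13), S = C − 5.8·n = (33.31, -0.3069). Then |KS| = |S − K| = 33.31.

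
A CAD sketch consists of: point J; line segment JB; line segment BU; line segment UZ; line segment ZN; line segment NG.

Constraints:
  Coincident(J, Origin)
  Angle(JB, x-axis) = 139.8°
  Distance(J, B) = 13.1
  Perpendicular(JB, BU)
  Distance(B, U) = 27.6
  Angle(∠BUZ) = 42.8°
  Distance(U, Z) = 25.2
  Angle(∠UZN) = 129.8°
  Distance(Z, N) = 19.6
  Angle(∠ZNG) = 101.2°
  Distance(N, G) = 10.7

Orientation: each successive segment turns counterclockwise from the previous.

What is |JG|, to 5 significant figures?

14.354

J is at the origin; JB runs at 139.8° with length 13.1, so B = (-10.006, 8.4555). JB is perpendicular to BU, so BU runs at -130.20°; with |BU| = 27.6, U = (-27.820, -12.625). ∠BUZ = 42.8° gives UZ at 7.0000° from the x-axis; with |UZ| = 25.2, Z = (-2.8082, -9.5542). ∠UZN = 129.8° gives ZN at 57.200° from the x-axis; with |ZN| = 19.6, N = (7.8093, 6.9209). ∠ZNG = 101.2° gives NG at 136.00° from the x-axis; with |NG| = 10.7, G = (0.11235, 14.354). Then |JG| = |G − J| = 14.354.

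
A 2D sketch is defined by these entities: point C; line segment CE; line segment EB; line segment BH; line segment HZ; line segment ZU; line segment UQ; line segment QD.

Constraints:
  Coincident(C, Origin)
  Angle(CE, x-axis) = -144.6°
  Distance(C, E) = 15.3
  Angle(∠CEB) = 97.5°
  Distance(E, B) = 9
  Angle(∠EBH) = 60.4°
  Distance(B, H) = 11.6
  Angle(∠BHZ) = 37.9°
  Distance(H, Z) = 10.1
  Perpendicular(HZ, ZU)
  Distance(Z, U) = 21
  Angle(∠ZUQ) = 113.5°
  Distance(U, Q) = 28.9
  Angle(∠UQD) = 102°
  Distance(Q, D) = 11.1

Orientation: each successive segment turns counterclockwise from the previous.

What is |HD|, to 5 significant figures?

32.768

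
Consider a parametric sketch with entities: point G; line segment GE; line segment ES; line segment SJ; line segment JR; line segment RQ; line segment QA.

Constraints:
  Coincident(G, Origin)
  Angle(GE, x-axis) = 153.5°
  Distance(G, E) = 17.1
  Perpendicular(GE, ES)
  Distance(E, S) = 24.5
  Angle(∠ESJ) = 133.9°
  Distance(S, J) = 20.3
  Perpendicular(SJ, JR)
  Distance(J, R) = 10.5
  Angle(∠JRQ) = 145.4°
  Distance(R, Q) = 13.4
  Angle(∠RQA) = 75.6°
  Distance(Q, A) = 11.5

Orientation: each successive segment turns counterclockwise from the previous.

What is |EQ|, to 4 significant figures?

29.93

SJ is perpendicular to JR, so JR runs at 19.60°; with |JR| = 10.5, R = (-9.534, -29.90). ∠JRQ = 145.4° gives RQ at 54.20° from the x-axis; with |RQ| = 13.4, Q = (-1.696, -19.03). Then |EQ| = |Q − E| = 29.93.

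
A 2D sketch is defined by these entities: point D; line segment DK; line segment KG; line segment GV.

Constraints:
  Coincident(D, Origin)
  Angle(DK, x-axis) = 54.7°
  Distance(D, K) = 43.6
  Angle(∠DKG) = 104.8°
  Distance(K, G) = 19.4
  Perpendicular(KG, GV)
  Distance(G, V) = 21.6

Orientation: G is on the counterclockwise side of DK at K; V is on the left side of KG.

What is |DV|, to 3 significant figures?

36.8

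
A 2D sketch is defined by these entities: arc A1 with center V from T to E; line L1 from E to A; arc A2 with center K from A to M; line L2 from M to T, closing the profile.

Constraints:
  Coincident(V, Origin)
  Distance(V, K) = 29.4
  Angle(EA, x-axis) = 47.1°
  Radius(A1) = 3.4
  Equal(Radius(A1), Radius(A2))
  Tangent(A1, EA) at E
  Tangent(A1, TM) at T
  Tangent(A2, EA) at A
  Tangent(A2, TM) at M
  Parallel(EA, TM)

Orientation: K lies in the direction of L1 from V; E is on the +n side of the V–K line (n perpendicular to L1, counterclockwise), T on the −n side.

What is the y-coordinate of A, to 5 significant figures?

23.851

The slot axis is L1's direction at 47.1°, so u = (cos 47.1°, sin 47.1°) = (0.68072, 0.73254) and n = (−sin 47.1°, cos 47.1°) = (-0.73254, 0.68072). V is at the origin and K lies 29.4 along u from V, so K = 29.4·u = (20.013, 21.537). Tangency of A1 to both parallel lines with radius 3.4 puts E and T at V ± 3.4·n: E = (-2.4906, 2.3145), T = (2.4906, -2.3145). Equal radii place A and M the same way about K: A = K + 3.4·n = (17.523, 23.851), M = K − 3.4·n = (22.504, 19.222). So A.y = 23.851.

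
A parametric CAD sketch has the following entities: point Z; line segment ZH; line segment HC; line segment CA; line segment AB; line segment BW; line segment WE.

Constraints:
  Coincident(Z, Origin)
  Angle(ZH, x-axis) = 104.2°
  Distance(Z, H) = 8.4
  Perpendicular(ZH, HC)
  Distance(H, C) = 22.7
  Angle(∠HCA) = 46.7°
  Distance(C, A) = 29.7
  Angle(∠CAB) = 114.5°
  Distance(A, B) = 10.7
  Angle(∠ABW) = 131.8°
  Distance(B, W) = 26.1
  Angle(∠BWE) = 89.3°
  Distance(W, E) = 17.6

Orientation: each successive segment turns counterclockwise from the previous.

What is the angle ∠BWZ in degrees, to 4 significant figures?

28.61°

∠CAB = 114.5° gives AB at 33.00° from the x-axis; with |AB| = 10.7, B = (9.956, -7.555). ∠ABW = 131.8° gives BW at 81.20° from the x-axis; with |BW| = 26.1, W = (13.95, 18.24). Then cos ∠BWZ = WB·WZ / (|WB||WZ|), giving 28.61°.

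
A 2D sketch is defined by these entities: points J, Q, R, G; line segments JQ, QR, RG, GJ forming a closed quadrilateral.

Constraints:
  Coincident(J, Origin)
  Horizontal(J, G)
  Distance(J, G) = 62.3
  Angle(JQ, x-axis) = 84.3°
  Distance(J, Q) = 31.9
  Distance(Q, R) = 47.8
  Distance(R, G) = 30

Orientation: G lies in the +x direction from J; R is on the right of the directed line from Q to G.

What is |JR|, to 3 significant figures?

33.3

Checks: |QR| = 47.80 ✓; |RG| = 30.00 ✓.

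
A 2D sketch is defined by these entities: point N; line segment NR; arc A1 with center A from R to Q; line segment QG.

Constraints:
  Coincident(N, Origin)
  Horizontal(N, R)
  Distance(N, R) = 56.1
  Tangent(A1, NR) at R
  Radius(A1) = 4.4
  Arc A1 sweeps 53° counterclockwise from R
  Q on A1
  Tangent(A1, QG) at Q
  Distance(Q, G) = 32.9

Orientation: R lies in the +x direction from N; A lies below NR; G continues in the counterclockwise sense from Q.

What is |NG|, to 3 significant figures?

43.1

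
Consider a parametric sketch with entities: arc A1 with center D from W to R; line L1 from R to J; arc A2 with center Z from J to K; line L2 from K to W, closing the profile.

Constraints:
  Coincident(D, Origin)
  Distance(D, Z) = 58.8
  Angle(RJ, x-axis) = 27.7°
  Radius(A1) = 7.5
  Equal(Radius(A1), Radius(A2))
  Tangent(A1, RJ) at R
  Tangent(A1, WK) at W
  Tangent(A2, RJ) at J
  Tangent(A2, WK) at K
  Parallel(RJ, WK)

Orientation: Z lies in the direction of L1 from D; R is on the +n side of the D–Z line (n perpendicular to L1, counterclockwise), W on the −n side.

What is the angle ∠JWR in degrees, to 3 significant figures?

75.7°

The slot axis is L1's direction at 27.7°, so u = (cos 27.7°, sin 27.7°) = (0.885, 0.465) and n = (−sin 27.7°, cos 27.7°) = (-0.465, 0.885). D is at the origin and Z lies 58.8 along u from D, so Z = 58.8·u = (52.1, 27.3). Tangency of A1 to both parallel lines with radius 7.5 puts R and W at D ± 7.5·n: R = (-3.49, 6.64), W = (3.49, -6.64). Equal radii place J and K the same way about Z: J = Z + 7.5·n = (48.6, 34.0), K = Z − 7.5·n = (55.5, 20.7). Then cos ∠JWR = WJ·WR / (|WJ||WR|), giving 75.7°.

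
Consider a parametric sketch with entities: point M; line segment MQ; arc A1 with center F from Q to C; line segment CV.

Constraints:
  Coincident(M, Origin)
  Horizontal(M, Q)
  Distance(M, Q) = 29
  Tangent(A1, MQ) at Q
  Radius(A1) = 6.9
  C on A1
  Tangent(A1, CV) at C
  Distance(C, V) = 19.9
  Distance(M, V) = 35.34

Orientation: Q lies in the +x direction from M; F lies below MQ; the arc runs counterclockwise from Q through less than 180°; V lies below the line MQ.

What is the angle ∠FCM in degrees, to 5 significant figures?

160.18°

Checks: M = (0.00, 0.00) ✓; |FC| = 6.900 ✓; ∠(FC, CV) = 90.00° ✓; |CV| = 19.90 ✓; |MV| = 35.34 ✓.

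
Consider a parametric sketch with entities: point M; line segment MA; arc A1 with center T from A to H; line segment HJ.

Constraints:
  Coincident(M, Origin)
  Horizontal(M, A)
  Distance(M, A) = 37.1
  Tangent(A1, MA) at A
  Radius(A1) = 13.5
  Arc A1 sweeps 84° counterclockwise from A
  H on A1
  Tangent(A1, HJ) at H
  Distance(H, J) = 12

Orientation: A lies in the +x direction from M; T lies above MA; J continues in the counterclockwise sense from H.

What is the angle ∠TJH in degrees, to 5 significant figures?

48.366°

M is at the origin; M and A share the same y with |MA| = 37.1 and A on the +x side, so A = (37.100, 0.0000). The tangent condition forces TA to be normal to MA, so T = A + (0, 13.5) = (37.100, 13.500). On A1, A sits at bearing -90° from T; an 84° counterclockwise sweep puts H at bearing -6°, so H = T + 13.5·(cos -6°, sin -6°) = (50.526, 12.089). A1 meets HJ tangentially, so TH is at right angles to HJ, so HJ runs along (−sin -6°, cos -6°); with |HJ| = 12.0, J = (51.780, 24.023). Then cos ∠TJH = JT·JH / (|JT||JH|), giving 48.366°.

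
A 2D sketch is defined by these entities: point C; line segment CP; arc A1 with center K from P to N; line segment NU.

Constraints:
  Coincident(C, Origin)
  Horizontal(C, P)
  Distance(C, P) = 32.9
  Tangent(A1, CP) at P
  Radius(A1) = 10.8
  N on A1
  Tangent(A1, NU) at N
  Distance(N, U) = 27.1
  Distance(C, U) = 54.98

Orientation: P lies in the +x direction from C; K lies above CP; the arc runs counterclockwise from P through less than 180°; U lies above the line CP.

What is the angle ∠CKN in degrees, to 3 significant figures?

173°

Checks: |KN| = 10.80 ✓; ∠(KN, NU) = 90.00° ✓; |NU| = 27.10 ✓; |CU| = 54.98 ✓.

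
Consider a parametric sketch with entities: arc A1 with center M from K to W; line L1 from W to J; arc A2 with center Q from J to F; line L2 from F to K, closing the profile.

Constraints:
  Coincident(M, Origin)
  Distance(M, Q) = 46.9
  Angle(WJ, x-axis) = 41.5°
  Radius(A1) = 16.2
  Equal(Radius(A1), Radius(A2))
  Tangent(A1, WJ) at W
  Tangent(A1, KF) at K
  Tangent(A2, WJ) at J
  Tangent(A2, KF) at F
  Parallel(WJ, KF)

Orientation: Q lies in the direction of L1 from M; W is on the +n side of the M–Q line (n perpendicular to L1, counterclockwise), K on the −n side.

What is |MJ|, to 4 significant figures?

49.62

The slot axis is L1's direction at 41.5°, so u = (cos 41.5°, sin 41.5°) = (0.7490, 0.6626) and n = (−sin 41.5°, cos 41.5°) = (-0.6626, 0.7490). M is at the origin and Q lies 46.9 along u from M, so Q = 46.9·u = (35.13, 31.08). Tangency of A1 to both parallel lines with radius 16.2 puts W and K at M ± 16.2·n: W = (-10.73, 12.13), K = (10.73, -12.13). Equal radii place J and F the same way about Q: J = Q + 16.2·n = (24.39, 43.21), F = Q − 16.2·n = (45.86, 18.94). Then |MJ| = |J − M| = 49.62.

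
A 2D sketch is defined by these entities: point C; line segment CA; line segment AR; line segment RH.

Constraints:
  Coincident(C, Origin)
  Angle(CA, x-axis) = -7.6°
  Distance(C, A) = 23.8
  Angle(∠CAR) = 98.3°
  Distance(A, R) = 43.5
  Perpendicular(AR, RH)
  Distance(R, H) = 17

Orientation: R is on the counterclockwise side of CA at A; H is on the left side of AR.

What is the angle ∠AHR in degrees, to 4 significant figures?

68.65°

C is at the origin; CA runs at -7.6° with length 23.8, so A = 23.8·(cos -7.6°, sin -7.6°) = (23.59, -3.148). ∠CAR = 98.3°, so AR runs at -7.6° + (180° − 98.3°) = 74.10° from the x-axis; with |AR| = 43.5, R = A + 43.5·(cos 74.10°, sin 74.10°) = (35.51, 38.69). AR ⟂ RH; with |RH| = 17.0 on the left of AR, H = R + 17.0·(-0.9617, 0.2740) = (19.16, 43.35). Then cos ∠AHR = HA·HR / (|HA||HR|), giving 68.65°.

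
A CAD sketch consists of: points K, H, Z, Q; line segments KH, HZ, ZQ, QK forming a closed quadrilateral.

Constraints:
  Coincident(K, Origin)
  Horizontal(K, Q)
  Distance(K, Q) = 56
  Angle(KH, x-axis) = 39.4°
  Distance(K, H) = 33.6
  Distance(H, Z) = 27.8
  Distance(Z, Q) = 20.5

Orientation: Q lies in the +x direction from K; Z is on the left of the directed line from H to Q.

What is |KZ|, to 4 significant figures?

57.48

K is at the origin; K and Q share the same y with |KQ| = 56.0 and Q in +x, so Q = (56.0, 0). KH runs at 39.4° with |KH| = 33.6, so H = (25.96, 21.33). Z is determined by |HZ| = 27.8 and |ZQ| = 20.5 together: it lies at the intersection of circle(H, 27.8) and circle(Q, 20.5). With |HQ| = 36.84, the foot of the radical line on HQ is 23.20 from H and the perpendicular offset is √(27.8² − 23.20²) = 15.31. Taking the left-of-HQ solution: Z = (53.75, 20.38).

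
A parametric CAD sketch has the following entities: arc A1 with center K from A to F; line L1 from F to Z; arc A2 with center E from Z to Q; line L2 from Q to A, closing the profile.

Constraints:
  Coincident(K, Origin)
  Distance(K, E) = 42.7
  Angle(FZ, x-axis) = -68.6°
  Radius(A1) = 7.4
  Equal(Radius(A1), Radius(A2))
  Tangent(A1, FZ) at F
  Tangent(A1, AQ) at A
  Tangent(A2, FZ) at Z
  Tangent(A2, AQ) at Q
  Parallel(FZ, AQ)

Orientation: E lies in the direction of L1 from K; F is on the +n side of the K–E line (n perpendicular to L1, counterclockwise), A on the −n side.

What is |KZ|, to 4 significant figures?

43.34

The slot axis is L1's direction at -68.6°, so u = (cos -68.6°, sin -68.6°) = (0.3649, -0.9311) and n = (−sin -68.6°, cos -68.6°) = (0.9311, 0.3649). K is at the origin and E lies 42.7 along u from K, so E = 42.7·u = (15.58, -39.76). Tangency of A1 to both parallel lines with radius 7.4 puts F and A at K ± 7.4·n: F = (6.890, 2.700), A = (-6.890, -2.700). Equal radii place Z and Q the same way about E: Z = E + 7.4·n = (22.47, -37.06), Q = E − 7.4·n = (8.690, -42.46). Then |KZ| = |Z − K| = 43.34.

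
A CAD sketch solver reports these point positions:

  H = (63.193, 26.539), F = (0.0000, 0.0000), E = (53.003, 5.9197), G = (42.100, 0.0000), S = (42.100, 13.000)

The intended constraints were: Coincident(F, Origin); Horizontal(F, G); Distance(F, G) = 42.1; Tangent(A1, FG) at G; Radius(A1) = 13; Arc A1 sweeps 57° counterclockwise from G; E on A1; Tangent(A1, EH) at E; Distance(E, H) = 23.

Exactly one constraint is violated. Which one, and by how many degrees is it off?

Tangent(A1, EH) at E — off by 6.70°.

F = (0.00, 0.00) ✓; F.y = 0.00, G.y = 0.00 ✓; |FG| = 42.10 ✓; ∠(SG, GF) = 90.00° ✓; |SG| = 13.00 ✓; bearing(S→E) − bearing(S→G) = 57.00° ✓; |SE| = 13.00 ✓; ∠(SE, EH) = 83.30° ✗; |EH| = 23.00 ✓.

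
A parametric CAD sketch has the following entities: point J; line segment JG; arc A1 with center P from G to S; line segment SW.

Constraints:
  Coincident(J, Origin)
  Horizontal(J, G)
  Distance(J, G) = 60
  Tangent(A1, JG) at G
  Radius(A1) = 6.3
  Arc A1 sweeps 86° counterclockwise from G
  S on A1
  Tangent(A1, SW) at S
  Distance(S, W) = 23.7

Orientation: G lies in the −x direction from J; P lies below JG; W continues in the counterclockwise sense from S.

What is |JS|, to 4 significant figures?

66.54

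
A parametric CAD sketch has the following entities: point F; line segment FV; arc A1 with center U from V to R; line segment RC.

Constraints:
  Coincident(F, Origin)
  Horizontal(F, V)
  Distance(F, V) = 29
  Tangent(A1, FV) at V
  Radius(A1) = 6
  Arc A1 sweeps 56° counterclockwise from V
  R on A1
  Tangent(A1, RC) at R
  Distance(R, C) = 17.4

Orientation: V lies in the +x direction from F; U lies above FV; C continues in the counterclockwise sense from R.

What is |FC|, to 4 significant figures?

46.92

On A1, V sits at bearing -90° from U; a 56° counterclockwise sweep puts R at bearing -34°, so R = U + 6.0·(cos -34°, sin -34°) = (33.97, 2.645). Tangency of A1 to RC means the radius UR is perpendicular to RC, so RC runs along (−sin -34°, cos -34°); with |RC| = 17.4, C = (43.70, 17.07). Then |FC| = |C − F| = 46.92.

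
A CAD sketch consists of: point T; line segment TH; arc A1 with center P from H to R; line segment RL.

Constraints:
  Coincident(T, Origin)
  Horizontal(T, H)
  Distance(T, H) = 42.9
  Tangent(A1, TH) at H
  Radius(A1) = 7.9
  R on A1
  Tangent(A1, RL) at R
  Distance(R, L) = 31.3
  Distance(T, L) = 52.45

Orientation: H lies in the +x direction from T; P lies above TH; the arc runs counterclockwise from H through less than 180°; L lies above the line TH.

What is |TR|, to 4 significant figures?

51.19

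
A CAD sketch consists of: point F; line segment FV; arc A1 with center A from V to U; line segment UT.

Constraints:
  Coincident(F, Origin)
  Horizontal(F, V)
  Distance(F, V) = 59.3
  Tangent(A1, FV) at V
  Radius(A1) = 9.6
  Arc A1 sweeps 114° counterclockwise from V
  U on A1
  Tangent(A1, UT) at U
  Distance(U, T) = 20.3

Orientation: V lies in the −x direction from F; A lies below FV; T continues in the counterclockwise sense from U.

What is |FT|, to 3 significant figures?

67.9

F is at the origin; F and V share the same y with |FV| = 59.3 and V on the −x side, so V = (-59.3, 0.00). Tangency of A1 to FV means the radius AV is perpendicular to FV, so A = V + (0, -9.6) = (-59.3, -9.60). On A1, V sits at bearing 90° from A; a 114° counterclockwise sweep puts U at bearing 204°, so U = A + 9.6·(cos 204°, sin 204°) = (-68.1, -13.5). The tangent condition forces AU to be normal to UT, so UT runs along (−sin 204°, cos 204°); with |UT| = 20.3, T = (-59.8, -32.0). Then |FT| = |T − F| = 67.9.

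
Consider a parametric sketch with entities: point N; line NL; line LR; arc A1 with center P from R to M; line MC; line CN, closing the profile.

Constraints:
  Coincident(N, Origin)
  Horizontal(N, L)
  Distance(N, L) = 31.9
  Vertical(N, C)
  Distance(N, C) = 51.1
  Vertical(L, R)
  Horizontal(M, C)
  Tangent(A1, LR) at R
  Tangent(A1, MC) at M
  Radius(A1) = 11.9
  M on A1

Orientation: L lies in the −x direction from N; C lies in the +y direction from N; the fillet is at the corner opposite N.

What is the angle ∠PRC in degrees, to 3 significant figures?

20.5°

N is at the origin; NL is horizontal with |NL| = 31.9 and L on the −x side, so L = (-31.9, 0.00). NC is vertical with |NC| = 51.1 and C on the +y side, so C = (0.00, 51.1). The virtual corner opposite N is at (-31.9, 51.1). A1 meets LR tangentially, so PR is at right angles to LR and A1 meets MC tangentially, so PM is at right angles to MC, with radius 11.9, so the center P sits 11.9 in from both sides at P = (-20.0, 39.2). That places the tangent points at R = (-31.9, 39.2) on LR and M = (-20.0, 51.1) on MC. Then cos ∠PRC = RP·RC / (|RP||RC|), giving 20.5°.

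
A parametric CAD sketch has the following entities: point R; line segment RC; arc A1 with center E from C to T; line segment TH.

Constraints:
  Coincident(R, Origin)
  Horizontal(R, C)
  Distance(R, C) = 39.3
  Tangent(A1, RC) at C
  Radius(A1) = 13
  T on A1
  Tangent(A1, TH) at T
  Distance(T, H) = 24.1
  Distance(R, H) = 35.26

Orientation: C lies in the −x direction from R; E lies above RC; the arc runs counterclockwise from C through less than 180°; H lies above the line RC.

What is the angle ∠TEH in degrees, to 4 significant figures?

61.66°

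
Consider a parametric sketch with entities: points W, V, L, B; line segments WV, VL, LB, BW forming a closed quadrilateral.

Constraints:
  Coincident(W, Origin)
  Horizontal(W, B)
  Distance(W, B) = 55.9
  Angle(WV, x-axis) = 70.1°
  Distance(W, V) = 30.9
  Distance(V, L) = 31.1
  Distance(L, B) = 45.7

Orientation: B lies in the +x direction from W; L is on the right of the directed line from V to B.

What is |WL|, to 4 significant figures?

10.45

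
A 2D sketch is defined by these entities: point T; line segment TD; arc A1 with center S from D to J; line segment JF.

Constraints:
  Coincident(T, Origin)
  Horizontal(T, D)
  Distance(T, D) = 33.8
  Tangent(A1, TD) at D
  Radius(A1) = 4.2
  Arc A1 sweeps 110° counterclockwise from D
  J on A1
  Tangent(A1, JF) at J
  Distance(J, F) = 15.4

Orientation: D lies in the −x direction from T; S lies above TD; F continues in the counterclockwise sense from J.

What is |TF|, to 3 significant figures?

40.5

T is at the origin; TD is horizontal with |TD| = 33.8 and D on the −x side, so D = (-33.8, 0.00). A1 meets TD tangentially, so SD is at right angles to TD, so S = D + (0, 4.2) = (-33.8, 4.20). On A1, D sits at bearing -90° from S; a 110° counterclockwise sweep puts J at bearing 20°, so J = S + 4.2·(cos 20°, sin 20°) = (-29.9, 5.64). Since A1 is tangent to JF there, SJ ⟂ JF, so JF runs along (−sin 20°, cos 20°); with |JF| = 15.4, F = (-35.1, 20.1). Then |TF| = |F − T| = 40.5.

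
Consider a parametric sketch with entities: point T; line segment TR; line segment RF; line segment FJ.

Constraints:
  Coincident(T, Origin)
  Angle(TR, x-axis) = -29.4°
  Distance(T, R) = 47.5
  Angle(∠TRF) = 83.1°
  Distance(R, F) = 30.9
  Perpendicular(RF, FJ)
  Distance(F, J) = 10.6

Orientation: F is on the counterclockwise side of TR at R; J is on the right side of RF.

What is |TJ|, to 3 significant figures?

63.0

T is at the origin; TR runs at -29.4° with length 47.5, so R = 47.5·(cos -29.4°, sin -29.4°) = (41.4, -23.3). ∠TRF = 83.1°, so RF runs at -29.4° + (180° − 83.1°) = 67.5° from the x-axis; with |RF| = 30.9, F = R + 30.9·(cos 67.5°, sin 67.5°) = (53.2, 5.23). The perpendicularity gives FJ at right angles to RF; with |FJ| = 10.6 on the right of RF, J = F + 10.6·(0.924, -0.383) = (63.0, 1.17). Then |TJ| = |J − T| = 63.0.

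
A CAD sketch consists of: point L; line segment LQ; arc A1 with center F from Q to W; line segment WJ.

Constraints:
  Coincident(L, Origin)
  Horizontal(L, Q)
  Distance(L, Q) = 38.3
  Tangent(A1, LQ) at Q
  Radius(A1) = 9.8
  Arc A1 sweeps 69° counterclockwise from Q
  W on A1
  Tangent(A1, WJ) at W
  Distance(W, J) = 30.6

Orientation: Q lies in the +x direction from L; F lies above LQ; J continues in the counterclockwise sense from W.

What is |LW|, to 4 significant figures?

47.86

L is at the origin; L and Q share the same y with |LQ| = 38.3 and Q on the +x side, so Q = (38.30, 0.000). A1 meets LQ tangentially, so FQ is at right angles to LQ, so F = Q + (0, 9.8) = (38.30, 9.800). On A1, Q sits at bearing -90° from F; a 69° counterclockwise sweep puts W at bearing -21°, so W = F + 9.8·(cos -21°, sin -21°) = (47.45, 6.288). Then |LW| = |W − L| = 47.86.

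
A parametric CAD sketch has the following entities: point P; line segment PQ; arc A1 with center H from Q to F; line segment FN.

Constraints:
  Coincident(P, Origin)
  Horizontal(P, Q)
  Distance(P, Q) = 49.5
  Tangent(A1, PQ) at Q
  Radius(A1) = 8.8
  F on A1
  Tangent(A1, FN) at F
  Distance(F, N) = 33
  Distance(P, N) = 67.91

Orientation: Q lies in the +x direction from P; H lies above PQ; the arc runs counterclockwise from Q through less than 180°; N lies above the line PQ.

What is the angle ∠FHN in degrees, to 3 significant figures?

75.1°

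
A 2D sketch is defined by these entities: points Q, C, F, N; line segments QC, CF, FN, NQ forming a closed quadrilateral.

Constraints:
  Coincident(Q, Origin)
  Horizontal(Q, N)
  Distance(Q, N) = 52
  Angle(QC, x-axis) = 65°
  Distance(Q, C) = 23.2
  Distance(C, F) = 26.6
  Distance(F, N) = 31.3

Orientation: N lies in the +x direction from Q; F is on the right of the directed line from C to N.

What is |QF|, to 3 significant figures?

21.1

Q is at the origin; Q and N share the same y with |QN| = 52.0 and N in +x, so N = (52.0, 0). QC runs at 65.0° with |QC| = 23.2, so C = (9.80, 21.0). F is determined by |CF| = 26.6 and |FN| = 31.3 together: it lies at the intersection of circle(C, 26.6) and circle(N, 31.3). With |CN| = 47.1, the foot of the radical line on CN is 20.7 from C and the perpendicular offset is √(26.6² − 20.7²) = 16.7. Taking the right-of-CN solution: F = (20.9, -3.17).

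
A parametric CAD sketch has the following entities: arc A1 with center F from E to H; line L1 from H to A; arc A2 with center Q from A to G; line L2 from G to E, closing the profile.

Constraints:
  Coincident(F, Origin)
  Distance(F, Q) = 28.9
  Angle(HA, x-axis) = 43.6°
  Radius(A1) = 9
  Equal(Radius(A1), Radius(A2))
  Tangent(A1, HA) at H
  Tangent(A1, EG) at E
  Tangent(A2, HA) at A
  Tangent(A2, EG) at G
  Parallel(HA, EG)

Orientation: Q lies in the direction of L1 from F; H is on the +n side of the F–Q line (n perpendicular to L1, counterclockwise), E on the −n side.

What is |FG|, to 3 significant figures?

30.3

Tangency of A1 to both parallel lines with radius 9.0 puts H and E at F ± 9.0·n: H = (-6.21, 6.52), E = (6.21, -6.52). Equal radii place A and G the same way about Q: A = Q + 9.0·n = (14.7, 26.4), G = Q − 9.0·n = (27.1, 13.4). Then |FG| = |G − F| = 30.3.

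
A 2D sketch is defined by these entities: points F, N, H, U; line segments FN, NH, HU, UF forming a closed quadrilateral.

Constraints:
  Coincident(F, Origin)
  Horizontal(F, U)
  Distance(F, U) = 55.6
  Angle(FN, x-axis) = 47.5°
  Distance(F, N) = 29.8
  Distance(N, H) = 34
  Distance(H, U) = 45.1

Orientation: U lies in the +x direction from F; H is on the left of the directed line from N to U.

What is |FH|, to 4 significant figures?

63.68

F is at the origin; FU is horizontal with |FU| = 55.6 and U in +x, so U = (55.6, 0). FN runs at 47.5° with |FN| = 29.8, so N = (20.13, 21.97). H is determined by |NH| = 34.0 and |HU| = 45.1 together: it lies at the intersection of circle(N, 34.0) and circle(U, 45.1). With |NU| = 41.72, the foot of the radical line on NU is 10.34 from N and the perpendicular offset is √(34.0² − 10.34²) = 32.39. Taking the left-of-NU solution: H = (45.98, 44.06).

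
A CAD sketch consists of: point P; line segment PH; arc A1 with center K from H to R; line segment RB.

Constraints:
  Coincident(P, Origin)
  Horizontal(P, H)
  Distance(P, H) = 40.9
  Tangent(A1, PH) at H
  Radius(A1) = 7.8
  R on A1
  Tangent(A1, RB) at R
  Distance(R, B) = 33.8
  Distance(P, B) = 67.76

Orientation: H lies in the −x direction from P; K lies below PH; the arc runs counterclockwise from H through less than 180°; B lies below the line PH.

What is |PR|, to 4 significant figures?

48.96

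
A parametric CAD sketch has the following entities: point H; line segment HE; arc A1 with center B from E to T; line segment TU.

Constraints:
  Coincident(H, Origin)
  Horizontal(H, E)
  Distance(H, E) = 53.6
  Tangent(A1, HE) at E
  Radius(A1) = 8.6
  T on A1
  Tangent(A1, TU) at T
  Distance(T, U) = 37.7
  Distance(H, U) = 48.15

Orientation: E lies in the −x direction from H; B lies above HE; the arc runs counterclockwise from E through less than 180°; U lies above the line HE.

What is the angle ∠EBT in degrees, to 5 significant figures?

63.346°

H is at the origin; HE is horizontal with |HE| = 53.6 and E on the −x side, so E = (-53.600, 0.0000). The tangent condition forces BE to be normal to HE, so B = E + (0, 8.6) = (-53.600, 8.6000). Since BT ⟂ TU (tangency), |BU| = √(8.6² + 37.7²) = 38.668 regardless of where T sits on A1. So U lies on both circle(H, 48.15) and circle(B, 38.668); the above-HE intersection is U = (-29.002, 38.436). T is the foot of the tangent from U: T = (-45.914, 4.7421).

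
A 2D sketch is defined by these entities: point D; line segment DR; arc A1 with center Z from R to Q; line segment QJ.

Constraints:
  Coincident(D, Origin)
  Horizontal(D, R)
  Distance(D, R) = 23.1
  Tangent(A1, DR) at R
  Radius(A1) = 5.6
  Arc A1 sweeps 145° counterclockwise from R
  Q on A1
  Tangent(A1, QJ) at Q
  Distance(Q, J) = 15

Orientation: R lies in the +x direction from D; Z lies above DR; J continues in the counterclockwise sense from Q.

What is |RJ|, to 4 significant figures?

20.87

On A1, R sits at bearing -90° from Z; a 145° counterclockwise sweep puts Q at bearing 55°, so Q = Z + 5.6·(cos 55°, sin 55°) = (26.31, 10.19). Since A1 is tangent to QJ there, ZQ ⟂ QJ, so QJ runs along (−sin 55°, cos 55°); with |QJ| = 15.0, J = (14.02, 18.79). Then |RJ| = |J − R| = 20.87.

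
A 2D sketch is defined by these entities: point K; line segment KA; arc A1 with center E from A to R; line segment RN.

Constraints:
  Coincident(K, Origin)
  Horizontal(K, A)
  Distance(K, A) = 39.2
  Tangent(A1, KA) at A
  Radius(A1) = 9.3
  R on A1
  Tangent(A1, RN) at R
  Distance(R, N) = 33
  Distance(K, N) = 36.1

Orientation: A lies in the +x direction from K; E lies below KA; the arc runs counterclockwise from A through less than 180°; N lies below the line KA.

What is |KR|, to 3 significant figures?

31.5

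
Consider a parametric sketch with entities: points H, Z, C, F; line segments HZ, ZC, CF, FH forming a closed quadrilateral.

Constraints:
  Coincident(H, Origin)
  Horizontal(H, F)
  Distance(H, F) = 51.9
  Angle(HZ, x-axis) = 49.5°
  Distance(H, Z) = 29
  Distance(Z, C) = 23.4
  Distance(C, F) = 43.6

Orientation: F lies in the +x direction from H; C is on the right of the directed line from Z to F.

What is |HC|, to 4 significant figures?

8.394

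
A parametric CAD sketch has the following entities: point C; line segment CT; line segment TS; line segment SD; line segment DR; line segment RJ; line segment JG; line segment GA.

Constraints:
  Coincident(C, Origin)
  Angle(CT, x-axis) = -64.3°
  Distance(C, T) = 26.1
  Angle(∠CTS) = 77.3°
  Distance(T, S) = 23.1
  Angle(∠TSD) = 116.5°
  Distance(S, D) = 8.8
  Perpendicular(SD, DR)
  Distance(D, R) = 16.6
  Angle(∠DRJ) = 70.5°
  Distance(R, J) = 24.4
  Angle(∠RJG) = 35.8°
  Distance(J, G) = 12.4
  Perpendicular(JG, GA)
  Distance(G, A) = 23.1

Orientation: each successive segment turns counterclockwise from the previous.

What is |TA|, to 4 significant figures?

15.87

C is at the origin; CT runs at -64.3° with length 26.1, so T = (11.32, -23.52). ∠CTS = 77.3° gives TS at 38.40° from the x-axis; with |TS| = 23.1, S = (29.42, -9.170). ∠TSD = 116.5° gives SD at 101.9° from the x-axis; with |SD| = 8.8, D = (27.61, -0.5587). SD ⟂ DR, so DR runs at -168.1°; with |DR| = 16.6, R = (11.36, -3.982). ∠DRJ = 70.5° gives RJ at -58.60° from the x-axis; with |RJ| = 24.4, J = (24.08, -24.81). ∠RJG = 35.8° gives JG at 85.60° from the x-axis; with |JG| = 12.4, G = (25.03, -12.44). JG ⟂ GA, so GA runs at 175.6°; with |GA| = 23.1, A = (1.996, -10.67). Then |TA| = |A − T| = 15.87.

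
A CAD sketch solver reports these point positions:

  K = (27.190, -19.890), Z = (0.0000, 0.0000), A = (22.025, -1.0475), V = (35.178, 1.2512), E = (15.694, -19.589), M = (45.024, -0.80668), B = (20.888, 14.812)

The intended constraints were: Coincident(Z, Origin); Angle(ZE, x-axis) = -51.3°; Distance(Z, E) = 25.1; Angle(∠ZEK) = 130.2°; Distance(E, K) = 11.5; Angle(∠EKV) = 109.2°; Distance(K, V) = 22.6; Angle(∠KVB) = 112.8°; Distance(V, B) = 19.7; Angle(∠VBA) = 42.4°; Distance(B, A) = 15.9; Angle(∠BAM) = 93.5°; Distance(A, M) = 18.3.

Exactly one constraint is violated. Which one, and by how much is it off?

Distance(A, M) = 18.3 — off by 4.70.

Z = (0.00, 0.00) ✓; ZE at -51.30° ✓; |ZE| = 25.10 ✓; ∠ZEK = 130.2° ✓; |EK| = 11.50 ✓; ∠EKV = 109.2° ✓; |KV| = 22.60 ✓; ∠KVB = 112.8° ✓; |VB| = 19.70 ✓; ∠VBA = 42.40° ✓; |BA| = 15.90 ✓; ∠BAM = 93.50° ✓; |AM| = 23.00 ✗.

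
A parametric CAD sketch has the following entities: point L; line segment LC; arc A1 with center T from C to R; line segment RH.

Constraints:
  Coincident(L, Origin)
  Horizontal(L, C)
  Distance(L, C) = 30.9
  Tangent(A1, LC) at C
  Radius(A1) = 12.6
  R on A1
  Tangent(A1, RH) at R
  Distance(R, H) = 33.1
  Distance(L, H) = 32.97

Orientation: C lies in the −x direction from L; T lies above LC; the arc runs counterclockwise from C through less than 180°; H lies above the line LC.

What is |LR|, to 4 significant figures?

21.21

Checks: L.y = 0.00, C.y = 0.00 ✓; |TC| = 12.60 ✓; |TR| = 12.60 ✓; ∠(TR, RH) = 90.00° ✓; |RH| = 33.10 ✓; |LH| = 32.97 ✓.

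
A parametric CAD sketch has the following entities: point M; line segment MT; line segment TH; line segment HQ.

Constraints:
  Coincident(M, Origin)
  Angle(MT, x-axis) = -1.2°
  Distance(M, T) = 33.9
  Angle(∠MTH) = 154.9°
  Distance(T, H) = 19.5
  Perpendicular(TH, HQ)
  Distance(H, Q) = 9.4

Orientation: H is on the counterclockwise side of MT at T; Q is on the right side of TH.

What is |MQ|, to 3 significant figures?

55.5

M is at the origin; MT runs at -1.2° with length 33.9, so T = 33.9·(cos -1.2°, sin -1.2°) = (33.9, -0.710). ∠MTH = 154.9°, so TH runs at -1.2° + (180° − 154.9°) = 23.9° from the x-axis; with |TH| = 19.5, H = T + 19.5·(cos 23.9°, sin 23.9°) = (51.7, 7.19). TH ⟂ HQ; with |HQ| = 9.4 on the right of TH, Q = H + 9.4·(0.405, -0.914) = (55.5, -1.40). Then |MQ| = |Q − M| = 55.5.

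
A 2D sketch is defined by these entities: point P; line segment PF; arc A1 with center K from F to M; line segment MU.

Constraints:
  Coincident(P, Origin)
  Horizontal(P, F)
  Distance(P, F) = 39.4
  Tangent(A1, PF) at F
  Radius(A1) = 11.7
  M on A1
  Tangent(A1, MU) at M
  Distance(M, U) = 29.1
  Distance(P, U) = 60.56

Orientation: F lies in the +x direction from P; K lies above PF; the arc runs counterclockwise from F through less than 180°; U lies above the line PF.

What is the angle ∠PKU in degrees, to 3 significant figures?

113°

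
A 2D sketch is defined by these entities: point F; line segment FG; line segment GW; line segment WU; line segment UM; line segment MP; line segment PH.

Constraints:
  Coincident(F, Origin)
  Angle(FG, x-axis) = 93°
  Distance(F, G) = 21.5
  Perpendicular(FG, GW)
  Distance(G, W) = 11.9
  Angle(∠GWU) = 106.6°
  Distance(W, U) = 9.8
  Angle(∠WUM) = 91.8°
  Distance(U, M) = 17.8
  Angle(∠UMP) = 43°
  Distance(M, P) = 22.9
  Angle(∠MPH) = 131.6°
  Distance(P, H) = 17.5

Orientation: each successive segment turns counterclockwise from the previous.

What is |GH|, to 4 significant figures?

27.36

F is at the origin; FG runs at 93.0° with length 21.5, so G = (-1.125, 21.47). FG ⟂ GW, so GW runs at -177.0°; with |GW| = 11.9, W = (-13.01, 20.85). ∠GWU = 106.6° gives WU at -103.6° from the x-axis; with |WU| = 9.8, U = (-15.31, 11.32). ∠WUM = 91.8° gives UM at -15.40° from the x-axis; with |UM| = 17.8, M = (1.848, 6.596). ∠UMP = 43.0° gives MP at 121.6° from the x-axis; with |MP| = 22.9, P = (-10.15, 26.10). ∠MPH = 131.6° gives PH at 170.0° from the x-axis; with |PH| = 17.5, H = (-27.39, 29.14). Then |GH| = |H − G| = 27.36.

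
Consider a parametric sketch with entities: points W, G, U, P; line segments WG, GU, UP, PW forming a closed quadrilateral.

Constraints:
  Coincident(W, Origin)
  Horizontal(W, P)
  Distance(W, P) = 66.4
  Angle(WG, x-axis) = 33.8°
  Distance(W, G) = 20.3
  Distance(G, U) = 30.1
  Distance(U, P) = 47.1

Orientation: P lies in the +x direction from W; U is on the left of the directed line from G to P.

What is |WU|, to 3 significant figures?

49.7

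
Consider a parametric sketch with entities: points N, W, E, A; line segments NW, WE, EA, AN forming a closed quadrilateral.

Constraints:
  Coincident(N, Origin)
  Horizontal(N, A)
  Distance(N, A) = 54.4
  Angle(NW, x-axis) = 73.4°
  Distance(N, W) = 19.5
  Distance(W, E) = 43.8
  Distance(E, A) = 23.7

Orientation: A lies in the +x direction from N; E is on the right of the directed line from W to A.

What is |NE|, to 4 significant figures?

37.64

Checks: |WE| = 43.80 ✓; |EA| = 23.70 ✓.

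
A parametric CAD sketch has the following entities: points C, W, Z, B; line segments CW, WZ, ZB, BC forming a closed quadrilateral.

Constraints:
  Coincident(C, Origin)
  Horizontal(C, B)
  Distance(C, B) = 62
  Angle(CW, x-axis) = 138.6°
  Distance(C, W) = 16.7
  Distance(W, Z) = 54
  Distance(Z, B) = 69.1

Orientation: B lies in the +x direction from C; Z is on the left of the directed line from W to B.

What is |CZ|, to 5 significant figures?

57.895

C is at the origin; CB is horizontal with |CB| = 62.0 and B in +x, so B = (62.0, 0). CW runs at 138.6° with |CW| = 16.7, so W = (-12.527, 11.044). Z is determined by |WZ| = 54.0 and |ZB| = 69.1 together: it lies at the intersection of circle(W, 54.0) and circle(B, 69.1). With |WB| = 75.341, the foot of the radical line on WB is 25.334 from W and the perpendicular offset is √(54.0² − 25.334²) = 47.688. Taking the left-of-WB solution: Z = (19.524, 54.503).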